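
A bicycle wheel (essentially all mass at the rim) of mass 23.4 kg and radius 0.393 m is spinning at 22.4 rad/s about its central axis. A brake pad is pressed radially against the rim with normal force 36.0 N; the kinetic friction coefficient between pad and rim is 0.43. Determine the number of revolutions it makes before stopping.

≈ 23.7 revolutions

I = MR² = (23.4)(0.393)² = 3.614 kg·m².
Friction force f = μN = (0.43)(36.0) = 15.48 N at the rim; torque magnitude τ = fR = 6.084 N·m, opposing ω.
|α| = τ/I = 6.084/3.614 = 1.683 rad/s² (deceleration).
ω² = ω₀² − 2|α|θ with ω = 0 ⇒ θ = ω₀²/(2|α|) = 149.0 rad = 23.72 rev.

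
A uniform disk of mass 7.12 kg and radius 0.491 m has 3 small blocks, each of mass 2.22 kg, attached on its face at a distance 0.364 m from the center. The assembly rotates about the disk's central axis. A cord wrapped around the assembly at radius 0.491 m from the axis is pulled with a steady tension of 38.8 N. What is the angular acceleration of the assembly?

I_disk = ½MR² = ½(7.12)(0.491)² = 0.8582 kg·m².
I_blocks = 3·m·r² = 3(2.22)(0.364)² = 0.8824 kg·m².
Total I = 1.741 kg·m².
τ = F r = (38.8)(0.491) = 19.05 N·m.
α = τ/I = 19.05/1.741 = 10.94 rad/s².

α ≈ 10.9 rad/s²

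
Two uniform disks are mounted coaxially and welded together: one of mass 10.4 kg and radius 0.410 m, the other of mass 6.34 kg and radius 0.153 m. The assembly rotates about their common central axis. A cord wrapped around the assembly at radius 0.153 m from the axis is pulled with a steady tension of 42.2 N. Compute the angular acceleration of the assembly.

I = ½M₁R₁² + ½M₂R₂² = ½(10.4)(0.410)² + ½(6.34)(0.153)² = 0.9483 kg·m².
τ = F r = (42.2)(0.153) = 6.457 N·m.
α = τ/I = 6.457/0.9483 = 6.808 rad/s².

α ≈ 6.81 rad/s²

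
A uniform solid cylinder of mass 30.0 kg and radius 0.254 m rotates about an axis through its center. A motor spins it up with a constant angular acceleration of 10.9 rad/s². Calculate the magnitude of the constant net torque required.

I = ½MR² = (1/2)(30.0)(0.254)² = 0.9677 kg·m².
τ = Iα = (0.9677)(10.90) = 10.55 N·m.

τ ≈ 10.5 N·m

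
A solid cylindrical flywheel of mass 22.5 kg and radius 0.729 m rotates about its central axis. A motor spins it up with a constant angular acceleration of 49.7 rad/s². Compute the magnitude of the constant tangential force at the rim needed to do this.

F ≈ 408 N

I = ½MR² = (1/2)(22.5)(0.729)² = 5.979 kg·m².
The required torque is τ = Iα = (5.979)(49.70) = 297.1 N·m.
A tangential force at the rim gives τ = FR, so F = τ/R = 297.1/0.729 = 407.6 N.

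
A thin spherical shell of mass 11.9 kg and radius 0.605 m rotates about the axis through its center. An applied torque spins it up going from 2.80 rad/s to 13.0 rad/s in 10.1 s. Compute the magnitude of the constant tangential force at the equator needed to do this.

I = (2/3)MR² = (2/3)(11.9)(0.605)² = 2.904 kg·m².
α = Δω/Δt = (13.0 − 2.80)/10.1 = 1.010 rad/s².
The required torque is τ = Iα = (2.904)(1.010) = 2.933 N·m.
A tangential force at the equator gives τ = FR, so F = τ/R = 2.933/0.605 = 4.847 N.

F ≈ 4.85 N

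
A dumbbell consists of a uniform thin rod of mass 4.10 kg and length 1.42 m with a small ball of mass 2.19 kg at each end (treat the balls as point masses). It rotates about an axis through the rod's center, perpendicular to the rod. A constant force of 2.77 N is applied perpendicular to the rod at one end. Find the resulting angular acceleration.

α ≈ 0.679 rad/s²

I_rod = (1/12)ML² = (1/12)(4.10)(1.42)² = 0.6889 kg·m².
I_balls = 2·m·(L/2)² = 2(2.19)(0.7100)² = 2.208 kg·m².
Total I = 2.897 kg·m².
τ = F·(L/2) = (2.77)(0.710) = 1.967 N·m.
α = τ/I = 1.967/2.897 = 0.6789 rad/s².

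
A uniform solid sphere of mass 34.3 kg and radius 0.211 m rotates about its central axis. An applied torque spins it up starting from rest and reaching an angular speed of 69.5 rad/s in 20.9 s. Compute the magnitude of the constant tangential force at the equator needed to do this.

F ≈ 9.63 N

I = (2/5)MR² = (2/5)(34.3)(0.211)² = 0.6108 kg·m².
α = Δω/Δt = (69.5 − 0)/20.9 = 3.325 rad/s².
The required torque is τ = Iα = (0.6108)(3.325) = 2.031 N·m.
A tangential force at the equator gives τ = FR, so F = τ/R = 2.031/0.211 = 9.627 N.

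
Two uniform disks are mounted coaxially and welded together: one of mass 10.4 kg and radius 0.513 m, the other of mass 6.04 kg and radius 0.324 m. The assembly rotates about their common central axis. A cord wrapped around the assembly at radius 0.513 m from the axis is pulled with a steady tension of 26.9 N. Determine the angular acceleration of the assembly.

α ≈ 8.19 rad/s²

I = ½M₁R₁² + ½M₂R₂² = ½(10.4)(0.513)² + ½(6.04)(0.324)² = 1.686 kg·m².
τ = F r = (26.9)(0.513) = 13.80 N·m.
α = τ/I = 13.80/1.686 = 8.187 rad/s².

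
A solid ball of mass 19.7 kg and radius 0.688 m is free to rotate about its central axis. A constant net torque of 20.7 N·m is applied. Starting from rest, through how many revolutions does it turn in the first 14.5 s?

I = (2/5)MR² = (2/5)(19.7)(0.688)² = 3.730 kg·m².
α = τ/I = 20.7/3.730 = 5.550 rad/s².
θ = ½αt² = ½(5.550)(14.5)² = 583.4 rad.
Revolutions = θ/(2π) = 92.85.

≈ 92.9 revolutions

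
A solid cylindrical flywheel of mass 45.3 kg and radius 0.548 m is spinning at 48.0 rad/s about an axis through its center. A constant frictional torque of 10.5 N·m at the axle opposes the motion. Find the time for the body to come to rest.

t ≈ 31.1 s

I = ½MR² = (1/2)(45.3)(0.548)² = 6.802 kg·m².
The net torque has magnitude 10.5 N·m, opposing ω.
|α| = τ/I = 10.50/6.802 = 1.544 rad/s² (deceleration).
0 = ω₀ − |α|t ⇒ t = ω₀/|α| = 48.0/1.544 = 31.09 s.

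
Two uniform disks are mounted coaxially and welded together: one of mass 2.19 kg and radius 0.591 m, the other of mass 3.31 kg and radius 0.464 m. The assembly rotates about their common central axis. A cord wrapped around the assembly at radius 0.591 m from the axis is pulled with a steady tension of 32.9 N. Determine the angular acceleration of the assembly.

I = ½M₁R₁² + ½M₂R₂² = ½(2.19)(0.591)² + ½(3.31)(0.464)² = 0.7388 kg·m².
τ = F r = (32.9)(0.591) = 19.44 N·m.
α = τ/I = 19.44/0.7388 = 26.32 rad/s².

α ≈ 26.3 rad/s²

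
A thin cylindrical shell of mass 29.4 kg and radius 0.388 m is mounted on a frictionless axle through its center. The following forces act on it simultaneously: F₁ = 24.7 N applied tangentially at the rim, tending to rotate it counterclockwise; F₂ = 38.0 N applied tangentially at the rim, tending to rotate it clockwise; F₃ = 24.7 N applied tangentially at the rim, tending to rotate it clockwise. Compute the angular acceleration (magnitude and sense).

I = MR² = (29.4)(0.388)² = 4.426 kg·m².
Taking counterclockwise as positive: τ₁ = +(24.7)(0.388) = +9.584 N·m; τ₂ = −(38.0)(0.388) = −14.74 N·m; τ₃ = −(24.7)(0.388) = −9.584 N·m.
Net torque τ = -14.74 N·m.
α = τ/I = -14.74/4.426 = -3.331 rad/s².

α ≈ 3.33 rad/s², clockwise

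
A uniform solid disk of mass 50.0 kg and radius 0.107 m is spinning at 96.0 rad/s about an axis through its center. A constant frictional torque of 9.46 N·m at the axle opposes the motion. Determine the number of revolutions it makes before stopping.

≈ 22.2 revolutions

I = ½MR² = (1/2)(50.0)(0.107)² = 0.2862 kg·m².
The net torque has magnitude 9.46 N·m, opposing ω.
|α| = τ/I = 9.460/0.2862 = 33.05 rad/s² (deceleration).
ω² = ω₀² − 2|α|θ with ω = 0 ⇒ θ = ω₀²/(2|α|) = 139.4 rad = 22.19 rev.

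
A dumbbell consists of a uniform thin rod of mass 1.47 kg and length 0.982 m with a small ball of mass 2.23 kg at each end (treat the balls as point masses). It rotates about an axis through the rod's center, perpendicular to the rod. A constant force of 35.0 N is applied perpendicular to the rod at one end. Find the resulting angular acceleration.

α ≈ 14.4 rad/s²

I_rod = (1/12)ML² = (1/12)(1.47)(0.982)² = 0.1181 kg·m².
I_balls = 2·m·(L/2)² = 2(2.23)(0.4910)² = 1.075 kg·m².
Total I = 1.193 kg·m².
τ = F·(L/2) = (35.0)(0.491) = 17.18 N·m.
α = τ/I = 17.18/1.193 = 14.40 rad/s².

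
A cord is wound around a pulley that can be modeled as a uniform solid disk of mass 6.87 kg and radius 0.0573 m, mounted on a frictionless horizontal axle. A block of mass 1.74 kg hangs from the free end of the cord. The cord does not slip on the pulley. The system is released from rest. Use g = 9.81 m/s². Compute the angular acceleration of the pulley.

α ≈ 57.6 rad/s²

I = ½MR² = (1/2)(6.87)(0.0573)² = 0.01128 kg·m².
Block: mg − T = ma. Pulley: TR = Iα. No-slip: a = αR, so T = (I/R²)a = 3.435·a.
Then mg = (m + 3.435)a, so a = (1.74)(9.81)/(1.74 + 3.435) = 3.298 m/s².
α = a/R = 3.298/0.0573 = 57.56 rad/s².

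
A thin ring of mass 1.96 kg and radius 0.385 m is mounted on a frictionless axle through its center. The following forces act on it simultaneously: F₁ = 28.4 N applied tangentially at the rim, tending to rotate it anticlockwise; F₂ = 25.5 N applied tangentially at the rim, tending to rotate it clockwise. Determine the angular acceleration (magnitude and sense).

α ≈ 3.84 rad/s², anticlockwise

I = MR² = (1.96)(0.385)² = 0.2905 kg·m².
Taking anticlockwise as positive: τ₁ = +(28.4)(0.385) = +10.93 N·m; τ₂ = −(25.5)(0.385) = −9.818 N·m.
Net torque τ = 1.116 N·m.
α = τ/I = 1.116/0.2905 = 3.843 rad/s².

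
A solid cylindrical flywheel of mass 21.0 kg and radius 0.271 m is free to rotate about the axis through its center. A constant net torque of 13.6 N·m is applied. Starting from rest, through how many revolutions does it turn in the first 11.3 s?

I = ½MR² = (1/2)(21.0)(0.271)² = 0.7711 kg·m².
α = τ/I = 13.6/0.7711 = 17.64 rad/s².
θ = ½αt² = ½(17.64)(11.3)² = 1126 rad.
Revolutions = θ/(2π) = 179.2.

≈ 179 revolutions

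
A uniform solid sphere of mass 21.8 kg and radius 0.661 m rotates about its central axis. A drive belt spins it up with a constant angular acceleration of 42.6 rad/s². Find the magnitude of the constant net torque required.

I = (2/5)MR² = (2/5)(21.8)(0.661)² = 3.810 kg·m².
τ = Iα = (3.810)(42.60) = 162.3 N·m.

τ ≈ 162 N·m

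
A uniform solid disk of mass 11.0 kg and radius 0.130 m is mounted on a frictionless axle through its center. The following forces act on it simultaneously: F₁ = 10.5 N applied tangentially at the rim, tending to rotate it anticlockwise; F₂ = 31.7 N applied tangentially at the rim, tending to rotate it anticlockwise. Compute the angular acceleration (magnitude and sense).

I = ½MR² = (1/2)(11.0)(0.130)² = 0.09295 kg·m².
Taking anticlockwise as positive: τ₁ = +(10.5)(0.130) = +1.365 N·m; τ₂ = +(31.7)(0.130) = +4.121 N·m.
Net torque τ = 5.486 N·m.
α = τ/I = 5.486/0.09295 = 59.02 rad/s².

α ≈ 59.0 rad/s², anticlockwise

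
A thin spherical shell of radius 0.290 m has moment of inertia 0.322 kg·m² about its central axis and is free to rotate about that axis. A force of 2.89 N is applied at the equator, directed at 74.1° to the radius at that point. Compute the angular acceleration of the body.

α ≈ 2.50 rad/s²

Only the tangential component produces torque: τ = F R sinθ = (2.89)(0.290) sin 74.1° = 0.8060 N·m.
From τ = Iα: α = 0.8060/0.3220 = 2.503 rad/s².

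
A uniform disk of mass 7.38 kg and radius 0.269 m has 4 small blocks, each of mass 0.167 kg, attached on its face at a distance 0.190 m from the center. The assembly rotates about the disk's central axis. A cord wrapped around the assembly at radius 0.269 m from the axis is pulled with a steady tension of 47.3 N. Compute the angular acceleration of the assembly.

α ≈ 43.7 rad/s²

I_disk = ½MR² = ½(7.38)(0.269)² = 0.2670 kg·m².
I_blocks = 4·m·r² = 4(0.167)(0.190)² = 0.02411 kg·m².
Total I = 0.2911 kg·m².
τ = F r = (47.3)(0.269) = 12.72 N·m.
α = τ/I = 12.72/0.2911 = 43.70 rad/s².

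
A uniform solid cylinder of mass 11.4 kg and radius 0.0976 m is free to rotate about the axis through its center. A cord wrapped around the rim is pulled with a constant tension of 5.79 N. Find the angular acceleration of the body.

I = ½MR² = (1/2)(11.4)(0.0976)² = 0.05430 kg·m².
τ = F R = (5.79)(0.0976) = 0.5651 N·m.
From τ = Iα: α = 0.5651/0.05430 = 10.41 rad/s².

α ≈ 10.4 rad/s²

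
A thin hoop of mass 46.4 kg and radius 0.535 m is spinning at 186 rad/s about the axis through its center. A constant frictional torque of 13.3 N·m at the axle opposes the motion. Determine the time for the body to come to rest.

I = MR² = (46.4)(0.535)² = 13.28 kg·m².
The net torque has magnitude 13.3 N·m, opposing ω.
|α| = τ/I = 13.30/13.28 = 1.001 rad/s² (deceleration).
0 = ω₀ − |α|t ⇒ t = ω₀/|α| = 186/1.001 = 185.7 s.

t ≈ 186 s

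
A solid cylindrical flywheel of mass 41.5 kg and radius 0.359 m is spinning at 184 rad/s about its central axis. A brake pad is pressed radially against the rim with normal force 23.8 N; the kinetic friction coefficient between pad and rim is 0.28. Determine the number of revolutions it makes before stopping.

≈ 3010 revolutions

I = ½MR² = (1/2)(41.5)(0.359)² = 2.674 kg·m².
Friction force f = μN = (0.28)(23.8) = 6.664 N at the rim; torque magnitude τ = fR = 2.392 N·m, opposing ω.
|α| = τ/I = 2.392/2.674 = 0.8946 rad/s² (deceleration).
ω² = ω₀² − 2|α|θ with ω = 0 ⇒ θ = ω₀²/(2|α|) = 18920 rad = 3012 rev.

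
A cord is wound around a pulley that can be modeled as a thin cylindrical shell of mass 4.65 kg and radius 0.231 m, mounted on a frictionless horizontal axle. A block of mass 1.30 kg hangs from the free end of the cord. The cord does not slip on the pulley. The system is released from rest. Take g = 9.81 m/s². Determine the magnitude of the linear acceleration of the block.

I = MR² = (4.65)(0.231)² = 0.2481 kg·m².
Block: mg − T = ma. Pulley: TR = Iα. No-slip: a = αR, so T = (I/R²)a = 4.650·a.
Then mg = (m + 4.650)a, so a = (1.30)(9.81)/(1.30 + 4.650) = 2.143 m/s².

a ≈ 2.14 m/s²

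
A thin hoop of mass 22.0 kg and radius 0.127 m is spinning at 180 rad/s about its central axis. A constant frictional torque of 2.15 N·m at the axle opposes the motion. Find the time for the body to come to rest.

I = MR² = (22.0)(0.127)² = 0.3548 kg·m².
The net torque has magnitude 2.15 N·m, opposing ω.
|α| = τ/I = 2.150/0.3548 = 6.059 rad/s² (deceleration).
0 = ω₀ − |α|t ⇒ t = ω₀/|α| = 180/6.059 = 29.71 s.

t ≈ 29.7 s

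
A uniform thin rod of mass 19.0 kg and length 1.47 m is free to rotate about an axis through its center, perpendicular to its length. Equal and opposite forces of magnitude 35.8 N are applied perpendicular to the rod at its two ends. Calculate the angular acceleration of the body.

I = (1/12)ML² = (1/12)(19.0)(1.47)² = 3.421 kg·m².
The couple gives τ = F·(L/2) + F·(L/2) = F L = (35.8)(1.47) = 52.63 N·m.
Newton's second law for rotation, τ = Iα, gives α = τ/I = 52.63/3.421 = 15.38 rad/s².

α ≈ 15.4 rad/s²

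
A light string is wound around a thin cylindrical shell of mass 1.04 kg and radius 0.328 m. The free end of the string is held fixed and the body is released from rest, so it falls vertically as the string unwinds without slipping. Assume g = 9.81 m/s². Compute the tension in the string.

T ≈ 5.10 N

Translation: Mg − T = Ma. Rotation about the center: TR = Iα with I = MR².
With a = αR: T = (I/R²)a = M a, so Mg = (1 + 1.000)Ma.
a = g/(1 + 1.000) = 9.81/2.000 = 4.905 m/s².
T = 1.000·M·a = (1.000)(1.04)(4.905) = 5.101 N.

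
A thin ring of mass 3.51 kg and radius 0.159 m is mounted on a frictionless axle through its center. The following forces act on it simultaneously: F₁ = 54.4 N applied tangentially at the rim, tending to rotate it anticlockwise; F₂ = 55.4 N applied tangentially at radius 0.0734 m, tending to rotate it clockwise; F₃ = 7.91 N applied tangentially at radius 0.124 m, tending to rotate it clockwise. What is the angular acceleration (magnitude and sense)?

α ≈ 40.6 rad/s², anticlockwise

I = MR² = (3.51)(0.159)² = 0.08874 kg·m².
Taking anticlockwise as positive: τ₁ = +(54.4)(0.159) = +8.650 N·m; τ₂ = −(55.4)(0.0734) = −4.066 N·m; τ₃ = −(7.91)(0.124) = −0.9808 N·m.
Net torque τ = 3.602 N·m.
α = τ/I = 3.602/0.08874 = 40.60 rad/s².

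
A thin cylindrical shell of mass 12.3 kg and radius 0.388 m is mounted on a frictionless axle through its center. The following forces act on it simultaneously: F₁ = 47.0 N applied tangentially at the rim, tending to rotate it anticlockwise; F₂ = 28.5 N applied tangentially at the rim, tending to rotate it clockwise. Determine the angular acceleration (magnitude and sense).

I = MR² = (12.3)(0.388)² = 1.852 kg·m².
Taking anticlockwise as positive: τ₁ = +(47.0)(0.388) = +18.24 N·m; τ₂ = −(28.5)(0.388) = −11.06 N·m.
Net torque τ = 7.178 N·m.
α = τ/I = 7.178/1.852 = 3.876 rad/s².

α ≈ 3.88 rad/s², anticlockwise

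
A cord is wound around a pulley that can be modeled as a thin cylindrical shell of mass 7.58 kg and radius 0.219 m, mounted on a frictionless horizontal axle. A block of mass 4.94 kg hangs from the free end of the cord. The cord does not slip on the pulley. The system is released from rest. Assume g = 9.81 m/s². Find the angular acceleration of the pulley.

α ≈ 17.7 rad/s²

I = MR² = (7.58)(0.219)² = 0.3635 kg·m².
Block: mg − T = ma. Pulley: TR = Iα. No-slip: a = αR, so T = (I/R²)a = 7.580·a.
Then mg = (m + 7.580)a, so a = (4.94)(9.81)/(4.94 + 7.580) = 3.871 m/s².
α = a/R = 3.871/0.219 = 17.67 rad/s².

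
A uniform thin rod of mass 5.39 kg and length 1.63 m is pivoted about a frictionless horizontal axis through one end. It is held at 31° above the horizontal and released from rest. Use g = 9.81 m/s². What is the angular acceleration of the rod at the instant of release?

About the pivot, I = (1/3)ML² = (1/3)(5.39)(1.63)² = 4.774 kg·m².
The weight acts at the center, a distance L/2 = 0.8150 m from the pivot; τ = Mg(L/2) cos 31° = 36.94 N·m.
α = τ/I = 36.94/4.774 = 7.738 rad/s².
(Equivalently α = (3g/(2L)) cos 31° = 7.738 rad/s².)

α ≈ 7.74 rad/s²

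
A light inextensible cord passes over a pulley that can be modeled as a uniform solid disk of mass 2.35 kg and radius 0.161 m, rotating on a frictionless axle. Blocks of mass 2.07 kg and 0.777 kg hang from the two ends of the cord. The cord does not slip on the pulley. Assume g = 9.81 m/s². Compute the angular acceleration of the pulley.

α ≈ 19.6 rad/s²

I = ½MR² = (1/2)(2.35)(0.161)² = 0.03046 kg·m².
Heavier block: m₁g − T₁ = m₁a. Lighter block: T₂ − m₂g = m₂a.
Pulley: (T₁ − T₂)R = Iα = I(a/R), so T₁ − T₂ = (I/R²)a = (1/2)M_p a = 1.175·a.
Adding the three: (m₁ − m₂)g = (m₁ + m₂ + 1.175)a, so a = (2.07 − 0.777)(9.81)/(2.07 + 0.777 + 1.175) = 3.154 m/s².
α = a/R = 3.154/0.161 = 19.59 rad/s².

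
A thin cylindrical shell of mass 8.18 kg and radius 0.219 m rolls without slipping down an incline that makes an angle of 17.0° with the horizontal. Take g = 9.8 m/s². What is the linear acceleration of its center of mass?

a ≈ 1.43 m/s²

Translation along the incline: Mg sinθ − f = Ma.
Rotation about the center: fR = Iα with I = MR². No-slip gives a = αR, so f = (I/R²)a = M a.
Substituting: Mg sinθ = (1 + 1.000)Ma, so a = g sinθ/(1 + 1.000) = (9.8) sin 17.0° / 2.000 = 1.433 m/s².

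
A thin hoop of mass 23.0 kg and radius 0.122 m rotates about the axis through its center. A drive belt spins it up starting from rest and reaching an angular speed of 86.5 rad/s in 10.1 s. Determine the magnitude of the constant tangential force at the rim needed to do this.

F ≈ 24.0 N

I = MR² = (23.0)(0.122)² = 0.3423 kg·m².
α = Δω/Δt = (86.5 − 0)/10.1 = 8.564 rad/s².
The required torque is τ = Iα = (0.3423)(8.564) = 2.932 N·m.
A tangential force at the rim gives τ = FR, so F = τ/R = 2.932/0.122 = 24.03 N.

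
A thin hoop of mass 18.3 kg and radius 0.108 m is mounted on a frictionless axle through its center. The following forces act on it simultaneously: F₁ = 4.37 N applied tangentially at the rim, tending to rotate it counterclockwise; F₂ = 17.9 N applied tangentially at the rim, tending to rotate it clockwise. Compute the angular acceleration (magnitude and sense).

I = MR² = (18.3)(0.108)² = 0.2135 kg·m².
Taking counterclockwise as positive: τ₁ = +(4.37)(0.108) = +0.4720 N·m; τ₂ = −(17.9)(0.108) = −1.933 N·m.
Net torque τ = -1.461 N·m.
α = τ/I = -1.461/0.2135 = -6.846 rad/s².

α ≈ 6.85 rad/s², clockwise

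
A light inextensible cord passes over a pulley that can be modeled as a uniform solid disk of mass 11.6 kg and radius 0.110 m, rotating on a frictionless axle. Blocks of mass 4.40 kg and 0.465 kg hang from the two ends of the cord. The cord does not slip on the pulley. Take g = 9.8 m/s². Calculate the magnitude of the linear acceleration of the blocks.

a ≈ 3.62 m/s²

I = ½MR² = (1/2)(11.6)(0.110)² = 0.07018 kg·m².
Heavier block: m₁g − T₁ = m₁a. Lighter block: T₂ − m₂g = m₂a.
Pulley: (T₁ − T₂)R = Iα = I(a/R), so T₁ − T₂ = (I/R²)a = (1/2)M_p a = 5.800·a.
Adding the three: (m₁ − m₂)g = (m₁ + m₂ + 5.800)a, so a = (4.40 − 0.465)(9.8)/(4.40 + 0.465 + 5.800) = 3.616 m/s².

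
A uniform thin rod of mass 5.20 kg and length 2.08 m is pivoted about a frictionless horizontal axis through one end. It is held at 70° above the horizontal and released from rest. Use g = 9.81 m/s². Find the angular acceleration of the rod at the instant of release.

α ≈ 2.42 rad/s²

About the pivot, I = (1/3)ML² = (1/3)(5.20)(2.08)² = 7.499 kg·m².
The weight acts at the center, a distance L/2 = 1.040 m from the pivot; τ = Mg(L/2) cos 70° = 18.15 N·m.
α = τ/I = 18.15/7.499 = 2.420 rad/s².
(Equivalently α = (3g/(2L)) cos 70° = 2.420 rad/s².)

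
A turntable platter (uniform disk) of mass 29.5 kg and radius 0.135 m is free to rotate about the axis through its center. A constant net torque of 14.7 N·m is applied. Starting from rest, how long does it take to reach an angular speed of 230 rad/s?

I = ½MR² = (1/2)(29.5)(0.135)² = 0.2688 kg·m².
α = τ/I = 14.7/0.2688 = 54.68 rad/s².
ω = αt ⇒ t = ω/α = 230/54.68 = 4.206 s.

t ≈ 4.21 s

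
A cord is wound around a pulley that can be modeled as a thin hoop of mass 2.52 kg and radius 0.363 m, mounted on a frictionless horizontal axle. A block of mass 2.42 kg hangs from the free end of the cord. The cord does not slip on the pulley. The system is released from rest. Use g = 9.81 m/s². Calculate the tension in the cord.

I = MR² = (2.52)(0.363)² = 0.3321 kg·m².
Block: mg − T = ma. Pulley: TR = Iα. No-slip: a = αR, so T = (I/R²)a = 2.520·a.
Then mg = (m + 2.520)a, so a = (2.42)(9.81)/(2.42 + 2.520) = 4.806 m/s².
T = 2.520·a = 12.11 N.

T ≈ 12.1 N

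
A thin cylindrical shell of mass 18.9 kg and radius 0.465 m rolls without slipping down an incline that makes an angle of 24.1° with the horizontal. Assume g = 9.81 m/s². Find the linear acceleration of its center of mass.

a ≈ 2.00 m/s²

Translation along the incline: Mg sinθ − f = Ma.
Rotation about the center: fR = Iα with I = MR². No-slip gives a = αR, so f = (I/R²)a = M a.
Substituting: Mg sinθ = (1 + 1.000)Ma, so a = g sinθ/(1 + 1.000) = (9.81) sin 24.1° / 2.000 = 2.003 m/s².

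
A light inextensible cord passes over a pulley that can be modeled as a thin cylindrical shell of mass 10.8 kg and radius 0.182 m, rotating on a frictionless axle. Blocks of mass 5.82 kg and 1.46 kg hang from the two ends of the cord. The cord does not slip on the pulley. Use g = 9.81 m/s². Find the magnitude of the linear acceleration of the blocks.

I = MR² = (10.8)(0.182)² = 0.3577 kg·m².
Heavier block: m₁g − T₁ = m₁a. Lighter block: T₂ − m₂g = m₂a.
Pulley: (T₁ − T₂)R = Iα = I(a/R), so T₁ − T₂ = (I/R²)a = 1·M_p a = 10.80·a.
Adding the three: (m₁ − m₂)g = (m₁ + m₂ + 10.80)a, so a = (5.82 − 1.46)(9.81)/(5.82 + 1.46 + 10.80) = 2.366 m/s².

a ≈ 2.37 m/s²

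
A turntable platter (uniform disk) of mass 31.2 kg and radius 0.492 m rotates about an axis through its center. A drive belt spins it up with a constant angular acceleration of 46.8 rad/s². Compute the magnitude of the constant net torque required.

I = ½MR² = (1/2)(31.2)(0.492)² = 3.776 kg·m².
τ = Iα = (3.776)(46.80) = 176.7 N·m.

τ ≈ 177 N·m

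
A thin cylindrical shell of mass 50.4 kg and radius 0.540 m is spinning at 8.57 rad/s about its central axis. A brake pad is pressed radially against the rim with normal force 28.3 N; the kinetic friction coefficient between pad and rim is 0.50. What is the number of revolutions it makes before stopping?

I = MR² = (50.4)(0.540)² = 14.70 kg·m².
Friction force f = μN = (0.50)(28.3) = 14.15 N at the rim; torque magnitude τ = fR = 7.641 N·m, opposing ω.
|α| = τ/I = 7.641/14.70 = 0.5199 rad/s² (deceleration).
ω² = ω₀² − 2|α|θ with ω = 0 ⇒ θ = ω₀²/(2|α|) = 70.63 rad = 11.24 rev.

≈ 11.2 revolutions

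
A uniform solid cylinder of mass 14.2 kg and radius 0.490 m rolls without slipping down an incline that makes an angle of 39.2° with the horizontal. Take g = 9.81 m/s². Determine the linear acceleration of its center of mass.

Translation along the incline: Mg sinθ − f = Ma.
Rotation about the center: fR = Iα with I = ½MR². No-slip gives a = αR, so f = (I/R²)a = (1/2)M a.
Substituting: Mg sinθ = (1 + 0.5000)Ma, so a = g sinθ/(1 + 0.5000) = (9.81) sin 39.2° / 1.500 = 4.133 m/s².

a ≈ 4.13 m/s²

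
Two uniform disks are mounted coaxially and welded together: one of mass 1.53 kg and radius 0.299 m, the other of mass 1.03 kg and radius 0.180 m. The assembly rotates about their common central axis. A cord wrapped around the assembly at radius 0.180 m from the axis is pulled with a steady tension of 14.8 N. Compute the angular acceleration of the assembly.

I = ½M₁R₁² + ½M₂R₂² = ½(1.53)(0.299)² + ½(1.03)(0.180)² = 0.08508 kg·m².
τ = F r = (14.8)(0.180) = 2.664 N·m.
α = τ/I = 2.664/0.08508 = 31.31 rad/s².

α ≈ 31.3 rad/s²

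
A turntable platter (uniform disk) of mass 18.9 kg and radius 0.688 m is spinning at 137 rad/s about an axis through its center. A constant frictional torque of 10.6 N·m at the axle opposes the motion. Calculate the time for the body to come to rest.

I = ½MR² = (1/2)(18.9)(0.688)² = 4.473 kg·m².
The net torque has magnitude 10.6 N·m, opposing ω.
|α| = τ/I = 10.60/4.473 = 2.370 rad/s² (deceleration).
0 = ω₀ − |α|t ⇒ t = ω₀/|α| = 137/2.370 = 57.81 s.

t ≈ 57.8 s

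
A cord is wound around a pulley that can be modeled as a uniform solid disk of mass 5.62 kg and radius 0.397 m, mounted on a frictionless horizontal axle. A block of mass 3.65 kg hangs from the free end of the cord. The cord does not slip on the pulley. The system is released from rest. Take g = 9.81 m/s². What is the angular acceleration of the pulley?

α ≈ 14.0 rad/s²

I = ½MR² = (1/2)(5.62)(0.397)² = 0.4429 kg·m².
Block: mg − T = ma. Pulley: TR = Iα. No-slip: a = αR, so T = (I/R²)a = 2.810·a.
Then mg = (m + 2.810)a, so a = (3.65)(9.81)/(3.65 + 2.810) = 5.543 m/s².
α = a/R = 5.543/0.397 = 13.96 rad/s².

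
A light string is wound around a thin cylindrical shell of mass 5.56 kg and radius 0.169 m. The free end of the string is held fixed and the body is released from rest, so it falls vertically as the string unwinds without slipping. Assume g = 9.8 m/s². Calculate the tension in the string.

T ≈ 27.2 N

Translation: Mg − T = Ma. Rotation about the center: TR = Iα with I = MR².
With a = αR: T = (I/R²)a = M a, so Mg = (1 + 1.000)Ma.
a = g/(1 + 1.000) = 9.8/2.000 = 4.900 m/s².
T = 1.000·M·a = (1.000)(5.56)(4.900) = 27.24 N.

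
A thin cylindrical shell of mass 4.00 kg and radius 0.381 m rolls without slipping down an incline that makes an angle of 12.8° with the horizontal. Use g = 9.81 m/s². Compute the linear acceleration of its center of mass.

Translation along the incline: Mg sinθ − f = Ma.
Rotation about the center: fR = Iα with I = MR². No-slip gives a = αR, so f = (I/R²)a = M a.
Substituting: Mg sinθ = (1 + 1.000)Ma, so a = g sinθ/(1 + 1.000) = (9.81) sin 12.8° / 2.000 = 1.087 m/s².

a ≈ 1.09 m/s²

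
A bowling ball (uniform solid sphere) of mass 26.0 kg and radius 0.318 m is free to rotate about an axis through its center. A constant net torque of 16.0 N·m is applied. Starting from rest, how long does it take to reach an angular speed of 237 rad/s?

t ≈ 15.6 s

I = (2/5)MR² = (2/5)(26.0)(0.318)² = 1.052 kg·m².
α = τ/I = 16.0/1.052 = 15.21 rad/s².
ω = αt ⇒ t = ω/α = 237/15.21 = 15.58 s.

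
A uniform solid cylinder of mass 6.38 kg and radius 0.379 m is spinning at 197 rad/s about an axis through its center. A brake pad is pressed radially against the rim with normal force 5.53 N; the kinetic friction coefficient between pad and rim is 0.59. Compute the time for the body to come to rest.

I = ½MR² = (1/2)(6.38)(0.379)² = 0.4582 kg·m².
Friction force f = μN = (0.59)(5.53) = 3.263 N at the rim; torque magnitude τ = fR = 1.237 N·m, opposing ω.
|α| = τ/I = 1.237/0.4582 = 2.699 rad/s² (deceleration).
0 = ω₀ − |α|t ⇒ t = ω₀/|α| = 197/2.699 = 73.00 s.

t ≈ 73.0 s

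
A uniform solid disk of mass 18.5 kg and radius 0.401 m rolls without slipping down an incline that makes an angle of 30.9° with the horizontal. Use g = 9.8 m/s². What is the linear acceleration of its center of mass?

a ≈ 3.36 m/s²

Translation along the incline: Mg sinθ − f = Ma.
Rotation about the center: fR = Iα with I = ½MR². No-slip gives a = αR, so f = (I/R²)a = (1/2)M a.
Substituting: Mg sinθ = (1 + 0.5000)Ma, so a = g sinθ/(1 + 0.5000) = (9.8) sin 30.9° / 1.500 = 3.355 m/s².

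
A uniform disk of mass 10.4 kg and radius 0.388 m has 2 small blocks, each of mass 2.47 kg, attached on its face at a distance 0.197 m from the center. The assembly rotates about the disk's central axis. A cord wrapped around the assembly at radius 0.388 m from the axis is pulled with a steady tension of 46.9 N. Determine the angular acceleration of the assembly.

α ≈ 18.7 rad/s²

I_disk = ½MR² = ½(10.4)(0.388)² = 0.7828 kg·m².
I_blocks = 2·m·r² = 2(2.47)(0.197)² = 0.1917 kg·m².
Total I = 0.9745 kg·m².
τ = F r = (46.9)(0.388) = 18.20 N·m.
α = τ/I = 18.20/0.9745 = 18.67 rad/s².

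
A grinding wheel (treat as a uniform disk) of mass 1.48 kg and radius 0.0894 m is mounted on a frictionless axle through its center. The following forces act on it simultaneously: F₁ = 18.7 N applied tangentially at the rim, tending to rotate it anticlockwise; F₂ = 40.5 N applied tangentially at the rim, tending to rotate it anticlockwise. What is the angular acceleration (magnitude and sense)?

α ≈ 895 rad/s², anticlockwise

I = ½MR² = (1/2)(1.48)(0.0894)² = 0.005914 kg·m².
Taking anticlockwise as positive: τ₁ = +(18.7)(0.0894) = +1.672 N·m; τ₂ = +(40.5)(0.0894) = +3.621 N·m.
Net torque τ = 5.292 N·m.
α = τ/I = 5.292/0.005914 = 894.9 rad/s².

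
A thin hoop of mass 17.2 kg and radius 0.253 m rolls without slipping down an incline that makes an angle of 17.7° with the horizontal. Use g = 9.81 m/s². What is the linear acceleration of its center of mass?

Translation along the incline: Mg sinθ − f = Ma.
Rotation about the center: fR = Iα with I = MR². No-slip gives a = αR, so f = (I/R²)a = M a.
Substituting: Mg sinθ = (1 + 1.000)Ma, so a = g sinθ/(1 + 1.000) = (9.81) sin 17.7° / 2.000 = 1.491 m/s².

a ≈ 1.49 m/s²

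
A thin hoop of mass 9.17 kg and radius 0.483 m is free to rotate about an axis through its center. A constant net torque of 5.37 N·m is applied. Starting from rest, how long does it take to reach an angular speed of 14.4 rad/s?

I = MR² = (9.17)(0.483)² = 2.139 kg·m².
α = τ/I = 5.37/2.139 = 2.510 rad/s².
ω = αt ⇒ t = ω/α = 14.4/2.510 = 5.737 s.

t ≈ 5.74 s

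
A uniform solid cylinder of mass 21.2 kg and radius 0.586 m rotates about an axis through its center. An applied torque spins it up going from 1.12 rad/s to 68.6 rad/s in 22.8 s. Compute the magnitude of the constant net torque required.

I = ½MR² = (1/2)(21.2)(0.586)² = 3.640 kg·m².
α = Δω/Δt = (68.6 − 1.12)/22.8 = 2.960 rad/s².
τ = Iα = (3.640)(2.960) = 10.77 N·m.

τ ≈ 10.8 N·m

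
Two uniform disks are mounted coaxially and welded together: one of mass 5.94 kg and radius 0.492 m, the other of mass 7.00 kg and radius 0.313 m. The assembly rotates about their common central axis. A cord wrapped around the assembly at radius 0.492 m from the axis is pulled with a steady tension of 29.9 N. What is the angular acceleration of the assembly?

α ≈ 13.9 rad/s²

I = ½M₁R₁² + ½M₂R₂² = ½(5.94)(0.492)² + ½(7.00)(0.313)² = 1.062 kg·m².
τ = F r = (29.9)(0.492) = 14.71 N·m.
α = τ/I = 14.71/1.062 = 13.85 rad/s².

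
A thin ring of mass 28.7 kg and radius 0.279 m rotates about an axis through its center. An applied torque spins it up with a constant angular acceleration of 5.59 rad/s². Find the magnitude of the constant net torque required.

I = MR² = (28.7)(0.279)² = 2.234 kg·m².
τ = Iα = (2.234)(5.590) = 12.49 N·m.

τ ≈ 12.5 N·m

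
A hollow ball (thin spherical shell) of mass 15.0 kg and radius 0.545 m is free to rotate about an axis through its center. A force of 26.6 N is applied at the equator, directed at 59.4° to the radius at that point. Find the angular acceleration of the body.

α ≈ 4.20 rad/s²

I = (2/3)MR² = (2/3)(15.0)(0.545)² = 2.970 kg·m².
Only the tangential component produces torque: τ = F R sinθ = (26.6)(0.545) sin 59.4° = 12.48 N·m.
Newton's second law for rotation, τ = Iα, gives α = τ/I = 12.48/2.970 = 4.201 rad/s².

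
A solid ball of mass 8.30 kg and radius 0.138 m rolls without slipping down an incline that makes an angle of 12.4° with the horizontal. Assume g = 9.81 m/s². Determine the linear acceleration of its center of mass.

Translation along the incline: Mg sinθ − f = Ma.
Rotation about the center: fR = Iα with I = (2/5)MR². No-slip gives a = αR, so f = (I/R²)a = (2/5)M a.
Substituting: Mg sinθ = (1 + 0.4000)Ma, so a = g sinθ/(1 + 0.4000) = (9.81) sin 12.4° / 1.400 = 1.505 m/s².

a ≈ 1.50 m/s²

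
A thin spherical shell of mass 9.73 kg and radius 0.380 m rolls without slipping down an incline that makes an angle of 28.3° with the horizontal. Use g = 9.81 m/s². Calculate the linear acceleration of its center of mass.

Translation along the incline: Mg sinθ − f = Ma.
Rotation about the center: fR = Iα with I = (2/3)MR². No-slip gives a = αR, so f = (I/R²)a = (2/3)M a.
Substituting: Mg sinθ = (1 + 0.6667)Ma, so a = g sinθ/(1 + 0.6667) = (9.81) sin 28.3° / 1.667 = 2.790 m/s².

a ≈ 2.79 m/s²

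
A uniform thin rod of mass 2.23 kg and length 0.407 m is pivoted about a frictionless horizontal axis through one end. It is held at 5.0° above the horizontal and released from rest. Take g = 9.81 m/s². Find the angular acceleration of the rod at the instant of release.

About the pivot, I = (1/3)ML² = (1/3)(2.23)(0.407)² = 0.1231 kg·m².
The weight acts at the center, a distance L/2 = 0.2035 m from the pivot; τ = Mg(L/2) cos 5.0° = 4.435 N·m.
α = τ/I = 4.435/0.1231 = 36.02 rad/s².

α ≈ 36.0 rad/s²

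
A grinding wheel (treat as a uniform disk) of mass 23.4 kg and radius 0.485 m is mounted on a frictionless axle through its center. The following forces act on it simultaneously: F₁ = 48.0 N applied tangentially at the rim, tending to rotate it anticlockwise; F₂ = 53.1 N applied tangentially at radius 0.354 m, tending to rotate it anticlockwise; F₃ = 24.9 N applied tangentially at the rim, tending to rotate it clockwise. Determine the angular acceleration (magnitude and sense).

I = ½MR² = (1/2)(23.4)(0.485)² = 2.752 kg·m².
Taking anticlockwise as positive: τ₁ = +(48.0)(0.485) = +23.28 N·m; τ₂ = +(53.1)(0.354) = +18.80 N·m; τ₃ = −(24.9)(0.485) = −12.08 N·m.
Net torque τ = 30.00 N·m.
α = τ/I = 30.00/2.752 = 10.90 rad/s².

α ≈ 10.9 rad/s², anticlockwise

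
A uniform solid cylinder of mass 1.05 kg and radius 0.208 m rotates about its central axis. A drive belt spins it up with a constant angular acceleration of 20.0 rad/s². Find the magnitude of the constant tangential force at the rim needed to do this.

F ≈ 2.18 N

I = ½MR² = (1/2)(1.05)(0.208)² = 0.02271 kg·m².
The required torque is τ = Iα = (0.02271)(20.00) = 0.4543 N·m.
A tangential force at the rim gives τ = FR, so F = τ/R = 0.4543/0.208 = 2.184 N.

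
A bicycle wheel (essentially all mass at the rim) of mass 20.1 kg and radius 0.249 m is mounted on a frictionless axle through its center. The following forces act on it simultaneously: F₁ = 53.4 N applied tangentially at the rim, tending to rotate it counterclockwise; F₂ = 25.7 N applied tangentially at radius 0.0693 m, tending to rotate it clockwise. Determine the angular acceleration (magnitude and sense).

α ≈ 9.24 rad/s², counterclockwise

I = MR² = (20.1)(0.249)² = 1.246 kg·m².
Taking counterclockwise as positive: τ₁ = +(53.4)(0.249) = +13.30 N·m; τ₂ = −(25.7)(0.0693) = −1.781 N·m.
Net torque τ = 11.52 N·m.
α = τ/I = 11.52/1.246 = 9.240 rad/s².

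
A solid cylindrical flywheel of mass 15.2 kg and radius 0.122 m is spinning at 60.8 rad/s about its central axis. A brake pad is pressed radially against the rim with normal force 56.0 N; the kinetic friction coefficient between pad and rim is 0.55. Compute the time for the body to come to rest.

t ≈ 1.83 s

I = ½MR² = (1/2)(15.2)(0.122)² = 0.1131 kg·m².
Friction force f = μN = (0.55)(56.0) = 30.80 N at the rim; torque magnitude τ = fR = 3.758 N·m, opposing ω.
|α| = τ/I = 3.758/0.1131 = 33.22 rad/s² (deceleration).
0 = ω₀ − |α|t ⇒ t = ω₀/|α| = 60.8/33.22 = 1.830 s.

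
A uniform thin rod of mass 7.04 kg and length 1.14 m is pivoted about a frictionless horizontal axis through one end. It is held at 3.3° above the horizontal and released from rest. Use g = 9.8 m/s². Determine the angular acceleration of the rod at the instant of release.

About the pivot, I = (1/3)ML² = (1/3)(7.04)(1.14)² = 3.050 kg·m².
The weight acts at the center, a distance L/2 = 0.5700 m from the pivot; τ = Mg(L/2) cos 3.3° = 39.26 N·m.
α = τ/I = 39.26/3.050 = 12.87 rad/s².

α ≈ 12.9 rad/s²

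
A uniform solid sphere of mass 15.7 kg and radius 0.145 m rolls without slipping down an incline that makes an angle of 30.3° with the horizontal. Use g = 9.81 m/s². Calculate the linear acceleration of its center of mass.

Translation along the incline: Mg sinθ − f = Ma.
Rotation about the center: fR = Iα with I = (2/5)MR². No-slip gives a = αR, so f = (I/R²)a = (2/5)M a.
Substituting: Mg sinθ = (1 + 0.4000)Ma, so a = g sinθ/(1 + 0.4000) = (9.81) sin 30.3° / 1.400 = 3.535 m/s².

a ≈ 3.54 m/s²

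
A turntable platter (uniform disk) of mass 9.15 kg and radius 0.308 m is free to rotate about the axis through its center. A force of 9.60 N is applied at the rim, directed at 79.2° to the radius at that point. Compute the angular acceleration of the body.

α ≈ 6.69 rad/s²

I = ½MR² = (1/2)(9.15)(0.308)² = 0.4340 kg·m².
Only the tangential component produces torque: τ = F R sinθ = (9.60)(0.308) sin 79.2° = 2.904 N·m.
From τ = Iα: α = 2.904/0.4340 = 6.692 rad/s².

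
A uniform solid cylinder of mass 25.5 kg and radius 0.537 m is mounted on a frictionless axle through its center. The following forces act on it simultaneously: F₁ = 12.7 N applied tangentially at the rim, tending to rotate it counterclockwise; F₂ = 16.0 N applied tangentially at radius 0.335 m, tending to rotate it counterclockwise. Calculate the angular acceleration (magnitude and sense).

α ≈ 3.31 rad/s², counterclockwise

I = ½MR² = (1/2)(25.5)(0.537)² = 3.677 kg·m².
Taking counterclockwise as positive: τ₁ = +(12.7)(0.537) = +6.820 N·m; τ₂ = +(16.0)(0.335) = +5.360 N·m.
Net torque τ = 12.18 N·m.
α = τ/I = 12.18/3.677 = 3.313 rad/s².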